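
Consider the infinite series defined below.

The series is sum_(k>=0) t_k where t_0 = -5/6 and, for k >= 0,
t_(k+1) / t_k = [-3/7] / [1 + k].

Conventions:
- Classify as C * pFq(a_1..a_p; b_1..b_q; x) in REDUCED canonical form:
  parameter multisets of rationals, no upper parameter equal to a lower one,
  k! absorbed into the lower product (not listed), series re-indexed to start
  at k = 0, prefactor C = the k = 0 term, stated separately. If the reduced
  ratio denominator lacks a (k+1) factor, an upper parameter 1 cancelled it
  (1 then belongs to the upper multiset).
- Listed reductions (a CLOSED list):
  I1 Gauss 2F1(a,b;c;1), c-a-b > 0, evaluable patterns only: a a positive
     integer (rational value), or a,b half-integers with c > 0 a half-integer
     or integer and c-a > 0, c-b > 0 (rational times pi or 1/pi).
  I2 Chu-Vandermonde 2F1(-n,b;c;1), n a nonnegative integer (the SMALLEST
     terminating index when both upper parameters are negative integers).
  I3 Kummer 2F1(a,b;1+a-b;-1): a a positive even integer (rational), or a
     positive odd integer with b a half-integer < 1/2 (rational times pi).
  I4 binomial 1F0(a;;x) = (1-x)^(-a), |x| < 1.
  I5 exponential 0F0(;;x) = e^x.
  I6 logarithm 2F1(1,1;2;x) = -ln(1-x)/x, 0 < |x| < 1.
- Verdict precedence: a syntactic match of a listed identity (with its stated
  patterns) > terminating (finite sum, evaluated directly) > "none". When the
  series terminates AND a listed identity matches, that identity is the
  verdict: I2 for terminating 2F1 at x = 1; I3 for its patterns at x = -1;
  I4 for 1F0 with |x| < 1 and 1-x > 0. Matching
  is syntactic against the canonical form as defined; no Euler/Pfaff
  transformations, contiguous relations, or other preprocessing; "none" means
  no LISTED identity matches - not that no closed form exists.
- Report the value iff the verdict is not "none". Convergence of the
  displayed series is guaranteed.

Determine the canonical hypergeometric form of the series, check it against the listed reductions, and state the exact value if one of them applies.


Key step: t_0 = -5/6 here, and roots of the ratio polynomials (C = -5/6, x = -3/7) are the negated parameters.
Ratio: r(k) = (-3/7) * 1 / [(k+1)] - poly over poly, x = (-3/7) from leading terms; C = -5/6 at k = 0.

With C = -5/6: the canonical form is 0F0(-; -; -3/7). Verdict: this is the exponential series (I5) (the 0F0 exponential series at x = -3/7). Its exact value is (-5/6) * e^(-3/7).


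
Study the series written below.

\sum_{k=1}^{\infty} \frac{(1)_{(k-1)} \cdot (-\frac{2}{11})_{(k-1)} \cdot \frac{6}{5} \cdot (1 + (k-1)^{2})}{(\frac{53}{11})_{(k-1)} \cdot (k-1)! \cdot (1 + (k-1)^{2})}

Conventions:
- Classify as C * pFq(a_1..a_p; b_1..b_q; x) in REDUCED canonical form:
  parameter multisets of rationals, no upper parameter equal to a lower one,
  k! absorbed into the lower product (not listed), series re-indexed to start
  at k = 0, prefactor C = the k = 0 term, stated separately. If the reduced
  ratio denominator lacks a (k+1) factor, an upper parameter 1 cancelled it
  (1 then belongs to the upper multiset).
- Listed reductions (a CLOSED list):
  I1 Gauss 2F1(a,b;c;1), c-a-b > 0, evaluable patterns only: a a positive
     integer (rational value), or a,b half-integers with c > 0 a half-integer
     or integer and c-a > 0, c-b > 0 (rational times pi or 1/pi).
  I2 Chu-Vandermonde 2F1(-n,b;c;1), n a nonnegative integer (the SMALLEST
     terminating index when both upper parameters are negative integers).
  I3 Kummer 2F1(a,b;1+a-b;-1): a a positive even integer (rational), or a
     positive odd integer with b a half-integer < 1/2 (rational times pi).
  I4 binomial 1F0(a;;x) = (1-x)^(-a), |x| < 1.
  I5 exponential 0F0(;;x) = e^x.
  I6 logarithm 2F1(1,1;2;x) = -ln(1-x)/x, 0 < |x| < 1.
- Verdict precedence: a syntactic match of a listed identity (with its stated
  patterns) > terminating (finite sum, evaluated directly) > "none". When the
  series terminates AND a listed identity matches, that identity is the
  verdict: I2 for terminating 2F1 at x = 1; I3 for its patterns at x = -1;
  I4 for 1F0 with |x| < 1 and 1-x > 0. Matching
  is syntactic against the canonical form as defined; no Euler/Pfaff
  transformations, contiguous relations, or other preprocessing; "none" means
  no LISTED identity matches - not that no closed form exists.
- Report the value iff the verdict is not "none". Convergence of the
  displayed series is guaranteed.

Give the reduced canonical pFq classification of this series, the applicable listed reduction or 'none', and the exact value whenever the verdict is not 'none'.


This is \frac{6}{5} * 2F1(-\frac{2}{11}, 1; \frac{53}{11}; 1) in reduced canonical form. Verdict at x = 1: Gauss's theorem (I1) matches (x = 1: the Gamma ratio telescopes since c-a-b = 4 > 0 and a = 1 in Z>0). Hence: \frac{63}{55}.

The tell: with t_0 = \frac{6}{5}, the factor k^2 + 1 cancels (top and bottom), leaving prefactor 6/5.
Ratio: r(k) = 1 * (k-\frac{2}{11}) (k+1) / [(k+\frac{53}{11}) (k+1)] - rational in k. x = 1; t_0 = \frac{6}{5}; negate the roots.


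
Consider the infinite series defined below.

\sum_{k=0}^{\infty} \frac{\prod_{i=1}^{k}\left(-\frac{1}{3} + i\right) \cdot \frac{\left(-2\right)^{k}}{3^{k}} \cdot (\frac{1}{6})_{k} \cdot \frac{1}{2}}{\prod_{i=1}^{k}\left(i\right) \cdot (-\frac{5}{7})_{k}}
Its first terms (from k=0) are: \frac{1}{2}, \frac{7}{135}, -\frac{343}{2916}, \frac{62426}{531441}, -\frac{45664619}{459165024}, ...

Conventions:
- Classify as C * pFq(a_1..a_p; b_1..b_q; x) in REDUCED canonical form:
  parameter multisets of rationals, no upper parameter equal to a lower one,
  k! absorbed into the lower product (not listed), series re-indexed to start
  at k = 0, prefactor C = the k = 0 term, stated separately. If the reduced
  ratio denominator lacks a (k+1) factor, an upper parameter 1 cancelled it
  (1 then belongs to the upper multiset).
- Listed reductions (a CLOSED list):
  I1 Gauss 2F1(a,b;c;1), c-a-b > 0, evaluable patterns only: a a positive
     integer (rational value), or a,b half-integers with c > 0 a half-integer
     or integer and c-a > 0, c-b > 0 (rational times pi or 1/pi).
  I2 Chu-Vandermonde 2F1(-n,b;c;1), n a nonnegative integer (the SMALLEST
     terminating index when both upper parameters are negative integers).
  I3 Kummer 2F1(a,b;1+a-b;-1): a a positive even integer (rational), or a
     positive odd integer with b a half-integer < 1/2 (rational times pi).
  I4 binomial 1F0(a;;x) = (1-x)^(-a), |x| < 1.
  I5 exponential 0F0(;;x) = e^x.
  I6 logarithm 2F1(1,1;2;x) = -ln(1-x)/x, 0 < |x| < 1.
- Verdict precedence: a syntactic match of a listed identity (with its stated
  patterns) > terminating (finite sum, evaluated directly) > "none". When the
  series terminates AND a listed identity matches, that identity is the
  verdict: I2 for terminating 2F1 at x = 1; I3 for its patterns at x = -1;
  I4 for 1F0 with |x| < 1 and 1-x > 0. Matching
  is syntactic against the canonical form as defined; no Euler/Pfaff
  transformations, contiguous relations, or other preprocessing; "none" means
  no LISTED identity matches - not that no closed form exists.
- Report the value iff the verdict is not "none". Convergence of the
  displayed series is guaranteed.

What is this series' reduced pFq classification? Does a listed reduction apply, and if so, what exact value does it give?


Prefactor \frac{1}{2}, argument -\frac{2}{3}: 2F1 with upper {\frac{1}{6}, \frac{2}{3}} over lower {-\frac{5}{7}}. Verdict: none - at argument -\frac{2}{3} the multisets {\frac{1}{6}, \frac{2}{3}} ; {-\frac{5}{7}} match no listed identity.

Key step: with t_0 = \frac{1}{2}, the running product (C = 1/2) telescopes to a rising factorial.
Adjacent-term ratio: r(k) = -\frac{2}{3} * (k+\frac{1}{6}) (k+\frac{2}{3}) / [(k-\frac{5}{7}) (k+1)] ; factor over Q: parameters, x = -\frac{2}{3}, and C = \frac{1}{2}.


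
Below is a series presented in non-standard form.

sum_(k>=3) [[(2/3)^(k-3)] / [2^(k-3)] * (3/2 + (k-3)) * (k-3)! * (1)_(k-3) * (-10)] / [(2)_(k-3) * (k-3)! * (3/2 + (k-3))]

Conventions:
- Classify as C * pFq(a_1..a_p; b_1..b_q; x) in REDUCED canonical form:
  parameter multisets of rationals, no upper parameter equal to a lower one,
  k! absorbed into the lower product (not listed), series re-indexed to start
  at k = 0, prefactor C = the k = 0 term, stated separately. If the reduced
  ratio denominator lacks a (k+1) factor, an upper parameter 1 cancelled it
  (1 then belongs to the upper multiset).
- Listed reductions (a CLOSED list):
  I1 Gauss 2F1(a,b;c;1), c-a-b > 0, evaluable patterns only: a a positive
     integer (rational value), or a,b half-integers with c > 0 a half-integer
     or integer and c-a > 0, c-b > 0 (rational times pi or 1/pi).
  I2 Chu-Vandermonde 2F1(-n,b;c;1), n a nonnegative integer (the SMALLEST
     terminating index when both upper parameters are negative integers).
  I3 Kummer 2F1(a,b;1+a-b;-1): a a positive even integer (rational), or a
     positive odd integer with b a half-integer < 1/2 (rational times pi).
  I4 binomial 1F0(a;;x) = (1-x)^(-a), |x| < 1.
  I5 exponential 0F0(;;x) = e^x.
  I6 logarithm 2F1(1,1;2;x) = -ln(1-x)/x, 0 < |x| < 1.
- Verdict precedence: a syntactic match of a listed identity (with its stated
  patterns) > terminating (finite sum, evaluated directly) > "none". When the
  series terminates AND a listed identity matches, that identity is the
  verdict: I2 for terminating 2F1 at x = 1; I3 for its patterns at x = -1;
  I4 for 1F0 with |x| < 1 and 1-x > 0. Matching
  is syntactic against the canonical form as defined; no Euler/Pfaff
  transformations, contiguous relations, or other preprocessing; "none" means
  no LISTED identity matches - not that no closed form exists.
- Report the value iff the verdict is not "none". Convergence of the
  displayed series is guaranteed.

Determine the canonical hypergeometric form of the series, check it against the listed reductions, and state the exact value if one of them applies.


First insight: t_0 being -10, the factorial ratio (prefactor -10) (k+a-1)!/(a-1)! is a rising factorial (a)_k.
Consecutive-term ratio: r(k) = (1/3) * (k+1) (k+1) / [(k+2) (k+1)] - poly over poly, x = (1/3) from leading terms; C = -10 at k = 0.

The series (x = 1/3) is 2F1: upper {1, 1}, lower {2}, prefactor -10. Verdict: the logarithmic series (I6) fires (the logarithm: parameters (1,1;2), x = 1/3). Exact value: 30 * ln(2/3).


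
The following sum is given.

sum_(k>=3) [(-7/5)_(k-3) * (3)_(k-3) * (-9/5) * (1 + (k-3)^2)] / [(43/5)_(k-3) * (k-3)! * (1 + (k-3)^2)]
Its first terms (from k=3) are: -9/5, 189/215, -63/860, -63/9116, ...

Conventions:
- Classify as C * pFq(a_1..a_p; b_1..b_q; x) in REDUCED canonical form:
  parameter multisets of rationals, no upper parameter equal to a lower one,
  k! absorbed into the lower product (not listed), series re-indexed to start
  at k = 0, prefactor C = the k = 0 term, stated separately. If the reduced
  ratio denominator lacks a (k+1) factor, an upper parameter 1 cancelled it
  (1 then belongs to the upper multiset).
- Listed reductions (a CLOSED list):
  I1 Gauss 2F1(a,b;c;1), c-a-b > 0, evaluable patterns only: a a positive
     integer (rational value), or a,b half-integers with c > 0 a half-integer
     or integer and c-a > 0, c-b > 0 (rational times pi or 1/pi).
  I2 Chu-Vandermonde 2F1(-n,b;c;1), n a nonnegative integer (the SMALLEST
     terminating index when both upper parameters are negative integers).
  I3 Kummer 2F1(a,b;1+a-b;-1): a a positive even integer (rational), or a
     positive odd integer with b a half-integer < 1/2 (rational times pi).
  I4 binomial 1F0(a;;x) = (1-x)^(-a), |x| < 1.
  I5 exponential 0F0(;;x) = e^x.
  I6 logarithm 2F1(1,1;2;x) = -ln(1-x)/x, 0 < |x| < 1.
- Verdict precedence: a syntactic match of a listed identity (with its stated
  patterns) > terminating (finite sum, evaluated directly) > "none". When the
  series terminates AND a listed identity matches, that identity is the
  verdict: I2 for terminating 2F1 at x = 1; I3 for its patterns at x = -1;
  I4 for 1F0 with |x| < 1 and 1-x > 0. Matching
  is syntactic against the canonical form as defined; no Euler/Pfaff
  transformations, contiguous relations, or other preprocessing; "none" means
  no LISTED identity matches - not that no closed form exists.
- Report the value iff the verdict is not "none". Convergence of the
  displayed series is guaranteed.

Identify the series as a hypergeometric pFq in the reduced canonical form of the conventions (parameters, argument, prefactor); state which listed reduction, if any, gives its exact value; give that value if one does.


Reduced: x = 1, 2F1, upper = {-7/5, 3}, lower = {43/5}, C = -9/5. Verdict: Gauss's theorem (I1) fires (x = 1: the Gamma ratio telescopes since c-a-b = 7 > 0 and a = 3 in Z>0). Exact value: -627/625.

Structural cue: from the first term -9/5: striking the common factor k^2 + 1 reduces the term (C = -9/5).
Term ratio: r(k) = 1 * (k-7/5) (k+3) / [(k+43/5) (k+1)] - poly over poly, x = 1 from leading terms; C = -9/5 at k = 0.


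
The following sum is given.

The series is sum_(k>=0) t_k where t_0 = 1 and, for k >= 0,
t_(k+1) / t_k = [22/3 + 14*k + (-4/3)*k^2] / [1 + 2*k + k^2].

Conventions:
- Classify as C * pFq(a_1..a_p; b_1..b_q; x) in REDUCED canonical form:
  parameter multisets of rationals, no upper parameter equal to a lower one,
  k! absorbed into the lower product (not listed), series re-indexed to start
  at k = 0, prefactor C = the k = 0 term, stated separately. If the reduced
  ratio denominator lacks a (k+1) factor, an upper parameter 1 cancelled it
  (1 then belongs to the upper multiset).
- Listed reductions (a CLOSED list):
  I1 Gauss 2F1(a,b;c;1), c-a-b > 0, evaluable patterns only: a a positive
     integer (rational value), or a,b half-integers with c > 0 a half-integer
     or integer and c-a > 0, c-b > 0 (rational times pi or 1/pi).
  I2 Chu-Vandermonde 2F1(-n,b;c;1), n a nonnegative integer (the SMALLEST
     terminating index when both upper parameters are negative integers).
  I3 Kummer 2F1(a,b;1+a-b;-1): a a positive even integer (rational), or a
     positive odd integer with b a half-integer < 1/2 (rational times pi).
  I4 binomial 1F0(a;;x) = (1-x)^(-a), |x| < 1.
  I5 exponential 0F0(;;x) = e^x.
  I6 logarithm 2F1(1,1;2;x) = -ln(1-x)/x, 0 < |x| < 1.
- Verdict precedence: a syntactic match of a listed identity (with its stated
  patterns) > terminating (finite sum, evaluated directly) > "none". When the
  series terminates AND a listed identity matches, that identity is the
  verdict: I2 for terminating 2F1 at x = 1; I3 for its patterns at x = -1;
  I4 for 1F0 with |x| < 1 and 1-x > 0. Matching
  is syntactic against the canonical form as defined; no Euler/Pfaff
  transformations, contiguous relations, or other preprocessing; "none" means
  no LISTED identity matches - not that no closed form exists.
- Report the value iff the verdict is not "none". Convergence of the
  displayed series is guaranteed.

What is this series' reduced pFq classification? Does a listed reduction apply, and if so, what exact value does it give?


Canonical form: C = 1 times 2F1 with upper {-11, 1/2}, lower {1}, x = -4/3. Verdict: terminating (-11 upstairs). 12 nonzero terms in all; added directly. Value: 49854665/19683.

Key observation: x = (-4/3) and the expanded ratio factors over Q; C = 1, x = -4/3, roots give parameters.
Term ratio: r(k) = (-4/3) * (k-11) (k+1/2) / [(k+1) (k+1)] - poly over poly, x = (-4/3) from leading terms; C = 1 at k = 0.


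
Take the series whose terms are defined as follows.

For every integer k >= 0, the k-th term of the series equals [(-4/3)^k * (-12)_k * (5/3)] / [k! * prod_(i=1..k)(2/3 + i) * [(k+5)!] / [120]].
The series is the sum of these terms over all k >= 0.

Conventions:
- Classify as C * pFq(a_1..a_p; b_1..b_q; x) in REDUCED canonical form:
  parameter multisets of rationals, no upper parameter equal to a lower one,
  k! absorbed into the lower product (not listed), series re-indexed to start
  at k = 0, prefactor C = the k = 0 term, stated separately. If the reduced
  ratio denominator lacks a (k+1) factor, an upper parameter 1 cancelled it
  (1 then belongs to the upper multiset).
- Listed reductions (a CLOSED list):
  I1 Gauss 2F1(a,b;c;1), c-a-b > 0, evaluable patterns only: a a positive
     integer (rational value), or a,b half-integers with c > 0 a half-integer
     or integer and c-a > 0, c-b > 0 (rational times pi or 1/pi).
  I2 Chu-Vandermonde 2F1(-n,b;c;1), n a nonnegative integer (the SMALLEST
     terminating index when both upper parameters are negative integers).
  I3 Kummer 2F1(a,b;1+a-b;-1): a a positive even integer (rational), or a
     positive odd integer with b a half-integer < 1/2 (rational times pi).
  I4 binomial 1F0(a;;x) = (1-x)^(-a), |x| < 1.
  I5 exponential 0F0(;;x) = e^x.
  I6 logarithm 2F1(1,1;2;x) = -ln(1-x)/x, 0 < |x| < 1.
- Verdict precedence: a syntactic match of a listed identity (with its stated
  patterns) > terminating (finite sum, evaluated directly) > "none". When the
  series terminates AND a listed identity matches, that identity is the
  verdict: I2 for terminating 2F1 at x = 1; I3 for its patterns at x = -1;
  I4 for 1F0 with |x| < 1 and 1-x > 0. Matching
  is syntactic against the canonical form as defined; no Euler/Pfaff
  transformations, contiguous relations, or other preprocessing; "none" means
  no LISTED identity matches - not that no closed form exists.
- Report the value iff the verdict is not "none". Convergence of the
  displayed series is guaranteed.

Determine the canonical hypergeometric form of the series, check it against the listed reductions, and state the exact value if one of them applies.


Classification (C = 5/3): 1F2 with upper {-12}, lower {5/3, 6}, argument x = -4/3. Verdict: terminating at k = 12: the factor (-12)_k kills every later term; summing the 13 survivors is exact. Its exact value is 129953490282296018857/23408900406380238750.

The tell: x = (-4/3) and the lower running product (C = 5/3, x = -4/3) is a rising factorial.
Consecutive-term ratio: r(k) = (-4/3) * (k-12) / [(k+5/3) (k+6) (k+1)] - rational; roots negated = parameters, x = (-4/3), C = 5/3.


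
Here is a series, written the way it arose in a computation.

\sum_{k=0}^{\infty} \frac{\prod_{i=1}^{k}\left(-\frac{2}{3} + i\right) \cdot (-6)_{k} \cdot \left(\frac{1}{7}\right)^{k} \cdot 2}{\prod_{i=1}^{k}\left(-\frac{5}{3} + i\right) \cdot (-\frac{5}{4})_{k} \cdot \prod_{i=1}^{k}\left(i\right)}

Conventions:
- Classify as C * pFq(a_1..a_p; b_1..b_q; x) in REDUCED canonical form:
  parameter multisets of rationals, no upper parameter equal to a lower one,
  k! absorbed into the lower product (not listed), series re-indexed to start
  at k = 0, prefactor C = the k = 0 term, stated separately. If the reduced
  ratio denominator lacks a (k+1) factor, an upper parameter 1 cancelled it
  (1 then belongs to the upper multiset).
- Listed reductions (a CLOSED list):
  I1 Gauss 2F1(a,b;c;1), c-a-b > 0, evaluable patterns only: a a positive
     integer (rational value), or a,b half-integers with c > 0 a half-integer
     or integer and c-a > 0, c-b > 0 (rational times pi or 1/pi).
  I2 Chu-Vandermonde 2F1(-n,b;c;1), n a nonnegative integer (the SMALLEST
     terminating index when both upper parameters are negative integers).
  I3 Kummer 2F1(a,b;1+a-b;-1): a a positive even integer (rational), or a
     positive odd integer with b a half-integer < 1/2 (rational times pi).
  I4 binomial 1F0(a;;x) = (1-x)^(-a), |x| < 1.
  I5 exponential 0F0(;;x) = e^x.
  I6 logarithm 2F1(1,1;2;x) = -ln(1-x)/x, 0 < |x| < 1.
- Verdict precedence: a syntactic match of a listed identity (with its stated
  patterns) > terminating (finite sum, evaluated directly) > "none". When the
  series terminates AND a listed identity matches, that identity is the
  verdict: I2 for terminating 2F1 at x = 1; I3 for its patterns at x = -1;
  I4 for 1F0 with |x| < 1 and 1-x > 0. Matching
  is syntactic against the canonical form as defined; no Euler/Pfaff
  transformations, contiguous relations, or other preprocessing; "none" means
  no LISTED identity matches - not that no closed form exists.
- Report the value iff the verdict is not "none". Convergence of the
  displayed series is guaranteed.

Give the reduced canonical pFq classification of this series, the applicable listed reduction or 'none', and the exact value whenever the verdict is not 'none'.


The tell: t_0 = 2 here, and the running product (C = 2) telescopes to a rising factorial.
Term ratio: r(k) = \frac{1}{7} * (k-6) (k+\frac{1}{3}) / [(k-\frac{5}{4}) (k-\frac{2}{3}) (k+1)] - rational in k. x = \frac{1}{7}; t_0 = 2; negate the roots.

The series (x = \frac{1}{7}) is 2F2: upper {-6, \frac{1}{3}}, lower {-\frac{5}{4}, -\frac{2}{3}}, prefactor 2. Verdict: terminating. (-6)_k vanishes past k = 6, leaving a 7-term sum, computed directly. Sum: -\frac{2060323246}{2038268925}.


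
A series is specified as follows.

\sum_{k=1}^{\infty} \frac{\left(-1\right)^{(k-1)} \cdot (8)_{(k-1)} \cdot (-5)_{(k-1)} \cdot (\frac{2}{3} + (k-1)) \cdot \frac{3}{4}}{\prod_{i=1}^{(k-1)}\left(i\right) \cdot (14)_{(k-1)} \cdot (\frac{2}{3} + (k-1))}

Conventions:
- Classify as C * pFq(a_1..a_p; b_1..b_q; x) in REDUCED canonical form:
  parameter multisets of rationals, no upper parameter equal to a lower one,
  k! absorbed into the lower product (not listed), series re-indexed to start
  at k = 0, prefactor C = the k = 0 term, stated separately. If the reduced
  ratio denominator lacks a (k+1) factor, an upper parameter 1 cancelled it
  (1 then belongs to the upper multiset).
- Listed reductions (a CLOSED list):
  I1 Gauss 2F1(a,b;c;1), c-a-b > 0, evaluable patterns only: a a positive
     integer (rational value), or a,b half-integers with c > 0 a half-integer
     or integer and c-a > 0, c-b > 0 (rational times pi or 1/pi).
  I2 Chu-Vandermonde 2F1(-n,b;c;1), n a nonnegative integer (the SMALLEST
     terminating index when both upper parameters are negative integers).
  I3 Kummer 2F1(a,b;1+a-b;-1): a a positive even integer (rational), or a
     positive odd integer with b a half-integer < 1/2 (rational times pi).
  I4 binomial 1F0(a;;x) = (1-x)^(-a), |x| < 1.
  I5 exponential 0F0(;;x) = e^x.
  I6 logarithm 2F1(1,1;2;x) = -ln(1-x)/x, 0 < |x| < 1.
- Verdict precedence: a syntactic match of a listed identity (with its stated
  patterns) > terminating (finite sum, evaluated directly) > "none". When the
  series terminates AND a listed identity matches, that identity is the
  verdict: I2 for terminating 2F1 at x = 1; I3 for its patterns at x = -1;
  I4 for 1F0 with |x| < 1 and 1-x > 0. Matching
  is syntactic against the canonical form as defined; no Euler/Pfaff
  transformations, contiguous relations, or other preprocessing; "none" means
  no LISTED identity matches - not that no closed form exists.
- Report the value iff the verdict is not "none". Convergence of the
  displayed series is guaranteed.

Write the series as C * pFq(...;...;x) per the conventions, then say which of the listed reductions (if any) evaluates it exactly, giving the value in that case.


x = -1 here; the reduced form reads 2F1, upper {-5, 8}, lower {14}, C = \frac{3}{4}. Verdict: Kummer's theorem (I3) matches (x = -1; c = 14 equals 1+a-b for upper {-5, 8}: listed pattern). Value: \frac{429}{56}.

The tell: x = -1 and striking the common factor k + 2/3 reduces the term (C = 3/4, x = -1).
Step ratio: r(k) = -1 * (k-5) (k+8) / [(k+14) (k+1)] - rational; roots negated = parameters, x = -1, C = \frac{3}{4}.


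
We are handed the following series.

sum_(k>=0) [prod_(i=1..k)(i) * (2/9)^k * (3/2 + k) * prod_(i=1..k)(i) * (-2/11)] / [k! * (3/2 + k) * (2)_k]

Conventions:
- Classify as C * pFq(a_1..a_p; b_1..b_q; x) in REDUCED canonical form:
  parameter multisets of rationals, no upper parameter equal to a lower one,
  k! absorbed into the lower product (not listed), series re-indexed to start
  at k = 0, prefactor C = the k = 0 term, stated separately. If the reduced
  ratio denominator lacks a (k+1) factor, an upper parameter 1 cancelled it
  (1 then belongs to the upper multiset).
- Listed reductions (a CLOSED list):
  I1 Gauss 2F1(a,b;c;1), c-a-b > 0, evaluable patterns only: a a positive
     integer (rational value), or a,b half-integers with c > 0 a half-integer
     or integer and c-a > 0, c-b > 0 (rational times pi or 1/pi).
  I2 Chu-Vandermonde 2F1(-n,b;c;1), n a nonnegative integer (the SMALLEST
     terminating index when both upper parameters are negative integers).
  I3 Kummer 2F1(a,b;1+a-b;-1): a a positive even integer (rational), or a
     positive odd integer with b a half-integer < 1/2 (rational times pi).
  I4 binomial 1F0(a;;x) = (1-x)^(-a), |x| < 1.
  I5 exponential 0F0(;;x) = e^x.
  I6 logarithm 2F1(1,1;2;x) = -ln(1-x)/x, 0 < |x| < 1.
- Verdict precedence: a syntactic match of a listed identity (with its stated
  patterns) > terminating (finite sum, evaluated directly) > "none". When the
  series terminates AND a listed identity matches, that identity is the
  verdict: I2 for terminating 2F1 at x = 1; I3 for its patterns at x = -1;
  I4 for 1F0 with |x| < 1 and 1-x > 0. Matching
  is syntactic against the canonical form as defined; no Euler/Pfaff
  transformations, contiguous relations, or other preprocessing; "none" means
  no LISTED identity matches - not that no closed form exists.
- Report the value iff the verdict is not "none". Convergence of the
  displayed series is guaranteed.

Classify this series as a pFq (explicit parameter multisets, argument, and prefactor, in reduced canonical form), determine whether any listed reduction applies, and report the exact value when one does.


With C = -2/11: the canonical form is 2F1(1, 1; 2; 2/9). Verdict: the logarithmic series (I6) applies (the logarithm: parameters (1,1;2), x = 2/9). Sum: (9/11) * ln(7/9).

Key observation: t_0 being -2/11, k + 3/2 divides numerator and denominator alike; C = -2/11 after cancelling.
Term ratio: r(k) = (2/9) * (k+1) (k+1) / [(k+2) (k+1)] - rational; roots negated = parameters, x = (2/9), C = -2/11.


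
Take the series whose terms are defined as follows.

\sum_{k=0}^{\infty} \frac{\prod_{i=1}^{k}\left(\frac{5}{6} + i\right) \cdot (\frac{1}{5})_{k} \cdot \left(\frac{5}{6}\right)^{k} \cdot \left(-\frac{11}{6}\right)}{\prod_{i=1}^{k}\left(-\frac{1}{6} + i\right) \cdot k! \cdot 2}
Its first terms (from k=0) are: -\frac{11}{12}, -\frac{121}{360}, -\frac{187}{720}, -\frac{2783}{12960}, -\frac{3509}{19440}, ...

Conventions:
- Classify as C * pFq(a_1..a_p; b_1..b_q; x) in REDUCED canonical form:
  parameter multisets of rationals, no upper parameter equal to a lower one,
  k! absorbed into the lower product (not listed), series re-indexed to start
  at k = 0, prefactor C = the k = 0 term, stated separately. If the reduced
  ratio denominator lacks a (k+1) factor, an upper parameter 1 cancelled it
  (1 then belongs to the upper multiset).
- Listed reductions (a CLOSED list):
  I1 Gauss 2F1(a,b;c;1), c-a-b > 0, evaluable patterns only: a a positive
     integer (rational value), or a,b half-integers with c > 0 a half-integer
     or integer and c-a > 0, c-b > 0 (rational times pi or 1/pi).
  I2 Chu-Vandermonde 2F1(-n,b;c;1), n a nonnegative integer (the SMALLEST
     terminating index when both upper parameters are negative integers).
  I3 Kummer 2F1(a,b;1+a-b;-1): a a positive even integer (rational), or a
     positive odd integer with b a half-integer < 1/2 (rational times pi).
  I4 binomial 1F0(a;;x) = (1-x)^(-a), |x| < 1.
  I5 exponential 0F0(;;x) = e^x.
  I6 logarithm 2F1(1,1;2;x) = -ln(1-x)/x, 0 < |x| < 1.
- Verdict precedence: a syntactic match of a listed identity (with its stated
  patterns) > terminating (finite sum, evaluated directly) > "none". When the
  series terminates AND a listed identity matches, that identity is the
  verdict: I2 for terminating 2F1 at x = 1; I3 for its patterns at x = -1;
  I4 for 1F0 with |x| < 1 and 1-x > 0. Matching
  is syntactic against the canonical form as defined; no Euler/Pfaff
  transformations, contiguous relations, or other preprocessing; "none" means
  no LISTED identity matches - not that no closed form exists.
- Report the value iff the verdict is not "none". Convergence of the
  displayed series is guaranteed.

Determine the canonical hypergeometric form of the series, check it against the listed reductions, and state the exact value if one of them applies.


Key step: t_0 = -\frac{11}{12} here, and the lower running product (prefactor -11/12) is a rising factorial.
Consecutive-term ratio: r(k) = \frac{5}{6} * (k+\frac{1}{5}) (k+\frac{11}{6}) / [(k+\frac{5}{6}) (k+1)] - rational in k, leading ratio \frac{5}{6}; with t_0 = -\frac{11}{12}, classification follows.

The series (x = \frac{5}{6}) is 2F1: upper {\frac{1}{5}, \frac{11}{6}}, lower {\frac{5}{6}}, prefactor -\frac{11}{12}. Verdict: none. A 2F1 with upper {\frac{1}{5}, \frac{11}{6}} fits none of I1-I6 at x = \frac{5}{6}; the sum runs forever.


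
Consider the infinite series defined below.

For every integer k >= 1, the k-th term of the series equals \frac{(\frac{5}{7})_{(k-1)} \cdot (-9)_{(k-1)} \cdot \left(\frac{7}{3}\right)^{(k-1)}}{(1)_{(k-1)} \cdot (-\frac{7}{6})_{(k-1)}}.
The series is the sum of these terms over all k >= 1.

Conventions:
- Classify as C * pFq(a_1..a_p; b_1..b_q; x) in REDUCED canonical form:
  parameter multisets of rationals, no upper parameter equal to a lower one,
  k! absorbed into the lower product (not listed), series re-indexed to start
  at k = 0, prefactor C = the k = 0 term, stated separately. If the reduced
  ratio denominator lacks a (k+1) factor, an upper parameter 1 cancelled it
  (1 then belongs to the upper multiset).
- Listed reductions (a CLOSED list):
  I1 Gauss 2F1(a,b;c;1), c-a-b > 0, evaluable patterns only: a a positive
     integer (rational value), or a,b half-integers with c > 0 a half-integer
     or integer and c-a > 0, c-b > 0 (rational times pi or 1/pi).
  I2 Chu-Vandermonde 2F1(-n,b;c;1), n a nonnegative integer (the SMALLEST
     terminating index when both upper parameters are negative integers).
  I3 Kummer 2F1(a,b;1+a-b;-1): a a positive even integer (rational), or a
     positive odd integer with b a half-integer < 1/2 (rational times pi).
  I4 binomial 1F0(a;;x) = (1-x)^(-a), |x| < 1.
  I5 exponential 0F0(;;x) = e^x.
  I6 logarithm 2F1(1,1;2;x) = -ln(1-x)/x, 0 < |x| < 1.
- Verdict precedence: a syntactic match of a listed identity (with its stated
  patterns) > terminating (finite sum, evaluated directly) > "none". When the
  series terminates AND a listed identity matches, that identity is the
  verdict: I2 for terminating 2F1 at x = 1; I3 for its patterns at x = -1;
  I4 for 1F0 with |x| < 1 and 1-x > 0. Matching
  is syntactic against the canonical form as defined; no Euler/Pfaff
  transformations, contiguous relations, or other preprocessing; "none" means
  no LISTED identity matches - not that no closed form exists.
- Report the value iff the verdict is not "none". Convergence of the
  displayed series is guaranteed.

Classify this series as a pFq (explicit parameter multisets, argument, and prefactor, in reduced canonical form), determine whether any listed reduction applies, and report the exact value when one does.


The series (x = \frac{7}{3}) is 2F1: upper {-9, \frac{5}{7}}, lower {-\frac{7}{6}}, prefactor 1. Verdict: terminating - no listed pattern fits, but -9 in the upper list cuts the series at k = 9; direct evaluation. Its exact value is -\frac{2371793297593}{250580561}.

Structural cue: x = \frac{7}{3} and (1)_k (C = 1) is k! itself.
Ratio: r(k) = \frac{7}{3} * (k-9) (k+\frac{5}{7}) / [(k-\frac{7}{6}) (k+1)] - rational in k, leading ratio \frac{7}{3}; with t_0 = 1, classification follows.


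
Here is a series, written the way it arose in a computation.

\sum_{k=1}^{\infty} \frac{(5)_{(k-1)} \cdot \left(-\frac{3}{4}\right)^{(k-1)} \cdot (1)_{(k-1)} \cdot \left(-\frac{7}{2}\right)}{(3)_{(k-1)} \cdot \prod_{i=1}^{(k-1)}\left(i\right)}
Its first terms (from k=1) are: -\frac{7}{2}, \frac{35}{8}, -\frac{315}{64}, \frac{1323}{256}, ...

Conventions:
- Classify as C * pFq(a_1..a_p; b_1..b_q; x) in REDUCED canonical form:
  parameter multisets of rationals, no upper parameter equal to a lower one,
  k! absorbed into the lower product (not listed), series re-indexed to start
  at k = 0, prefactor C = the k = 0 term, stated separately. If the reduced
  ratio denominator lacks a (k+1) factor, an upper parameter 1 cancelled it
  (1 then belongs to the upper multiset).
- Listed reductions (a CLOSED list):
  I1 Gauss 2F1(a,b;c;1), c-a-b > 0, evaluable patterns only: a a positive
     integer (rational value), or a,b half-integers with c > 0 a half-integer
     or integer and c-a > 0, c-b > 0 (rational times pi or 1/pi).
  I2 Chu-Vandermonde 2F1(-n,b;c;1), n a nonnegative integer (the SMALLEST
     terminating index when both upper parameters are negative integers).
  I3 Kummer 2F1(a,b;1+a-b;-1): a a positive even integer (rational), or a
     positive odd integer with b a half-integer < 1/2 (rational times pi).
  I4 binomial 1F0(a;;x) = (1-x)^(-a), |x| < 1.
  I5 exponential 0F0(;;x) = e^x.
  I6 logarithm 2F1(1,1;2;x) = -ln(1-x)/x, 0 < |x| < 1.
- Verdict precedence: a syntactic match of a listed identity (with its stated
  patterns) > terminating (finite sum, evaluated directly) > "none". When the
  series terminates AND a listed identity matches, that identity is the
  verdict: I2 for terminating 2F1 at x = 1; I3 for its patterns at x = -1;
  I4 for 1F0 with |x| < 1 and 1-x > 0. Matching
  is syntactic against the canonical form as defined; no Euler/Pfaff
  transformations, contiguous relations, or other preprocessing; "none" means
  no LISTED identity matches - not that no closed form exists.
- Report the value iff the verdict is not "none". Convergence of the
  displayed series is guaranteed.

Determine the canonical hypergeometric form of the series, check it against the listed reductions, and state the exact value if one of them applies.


Classification (C = -\frac{7}{2}): 2F1 with upper {1, 5}, lower {3}, argument x = -\frac{3}{4}. Verdict: none - at argument -\frac{3}{4} the multisets {1, 5} ; {3} match no listed identity.

The tell: t_0 being -\frac{7}{2}, the product of the first k integers (C = -7/2) is k!.
Step ratio: r(k) = -\frac{3}{4} * (k+1) (k+5) / [(k+3) (k+1)] - rational in k, leading ratio -\frac{3}{4}; with t_0 = -\frac{7}{2}, classification follows.


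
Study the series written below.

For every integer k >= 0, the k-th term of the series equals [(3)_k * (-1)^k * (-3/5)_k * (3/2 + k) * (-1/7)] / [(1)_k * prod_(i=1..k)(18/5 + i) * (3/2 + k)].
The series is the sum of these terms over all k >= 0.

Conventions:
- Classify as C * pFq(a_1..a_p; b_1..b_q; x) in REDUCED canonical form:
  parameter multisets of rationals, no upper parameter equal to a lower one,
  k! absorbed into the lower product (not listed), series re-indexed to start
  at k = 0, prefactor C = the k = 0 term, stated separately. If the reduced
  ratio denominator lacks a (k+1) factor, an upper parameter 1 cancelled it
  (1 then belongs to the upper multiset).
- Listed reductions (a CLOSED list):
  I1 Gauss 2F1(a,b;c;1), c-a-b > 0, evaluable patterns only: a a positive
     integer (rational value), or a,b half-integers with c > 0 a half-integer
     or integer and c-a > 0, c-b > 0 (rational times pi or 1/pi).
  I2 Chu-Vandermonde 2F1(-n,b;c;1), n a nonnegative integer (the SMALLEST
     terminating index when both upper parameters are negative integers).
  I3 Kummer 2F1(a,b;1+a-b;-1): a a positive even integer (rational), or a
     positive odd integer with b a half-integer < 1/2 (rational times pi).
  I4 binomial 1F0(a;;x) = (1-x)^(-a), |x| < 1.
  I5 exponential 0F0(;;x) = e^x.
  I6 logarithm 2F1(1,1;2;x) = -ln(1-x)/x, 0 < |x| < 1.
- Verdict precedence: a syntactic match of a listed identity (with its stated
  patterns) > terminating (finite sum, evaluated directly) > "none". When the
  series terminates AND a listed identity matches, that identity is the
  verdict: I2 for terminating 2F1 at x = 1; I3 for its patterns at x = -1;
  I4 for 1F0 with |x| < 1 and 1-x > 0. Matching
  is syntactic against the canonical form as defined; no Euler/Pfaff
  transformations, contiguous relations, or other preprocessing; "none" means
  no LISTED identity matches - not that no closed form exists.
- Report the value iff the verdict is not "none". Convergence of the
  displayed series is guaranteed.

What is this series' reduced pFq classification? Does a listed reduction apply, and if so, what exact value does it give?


The series (x = -1) is 2F1: upper {-3/5, 3}, lower {23/5}, prefactor -1/7. Verdict: no listed reduction: x = -1 and upper {-3/5, 3} fail every I1-I6 pattern.

Key step: x = (-1) and the lower running product (C = -1/7) is a rising factorial.
Term ratio: r(k) = (-1) * (k-3/5) (k+3) / [(k+23/5) (k+1)] - rational in k. x = (-1); t_0 = -1/7; negate the roots.


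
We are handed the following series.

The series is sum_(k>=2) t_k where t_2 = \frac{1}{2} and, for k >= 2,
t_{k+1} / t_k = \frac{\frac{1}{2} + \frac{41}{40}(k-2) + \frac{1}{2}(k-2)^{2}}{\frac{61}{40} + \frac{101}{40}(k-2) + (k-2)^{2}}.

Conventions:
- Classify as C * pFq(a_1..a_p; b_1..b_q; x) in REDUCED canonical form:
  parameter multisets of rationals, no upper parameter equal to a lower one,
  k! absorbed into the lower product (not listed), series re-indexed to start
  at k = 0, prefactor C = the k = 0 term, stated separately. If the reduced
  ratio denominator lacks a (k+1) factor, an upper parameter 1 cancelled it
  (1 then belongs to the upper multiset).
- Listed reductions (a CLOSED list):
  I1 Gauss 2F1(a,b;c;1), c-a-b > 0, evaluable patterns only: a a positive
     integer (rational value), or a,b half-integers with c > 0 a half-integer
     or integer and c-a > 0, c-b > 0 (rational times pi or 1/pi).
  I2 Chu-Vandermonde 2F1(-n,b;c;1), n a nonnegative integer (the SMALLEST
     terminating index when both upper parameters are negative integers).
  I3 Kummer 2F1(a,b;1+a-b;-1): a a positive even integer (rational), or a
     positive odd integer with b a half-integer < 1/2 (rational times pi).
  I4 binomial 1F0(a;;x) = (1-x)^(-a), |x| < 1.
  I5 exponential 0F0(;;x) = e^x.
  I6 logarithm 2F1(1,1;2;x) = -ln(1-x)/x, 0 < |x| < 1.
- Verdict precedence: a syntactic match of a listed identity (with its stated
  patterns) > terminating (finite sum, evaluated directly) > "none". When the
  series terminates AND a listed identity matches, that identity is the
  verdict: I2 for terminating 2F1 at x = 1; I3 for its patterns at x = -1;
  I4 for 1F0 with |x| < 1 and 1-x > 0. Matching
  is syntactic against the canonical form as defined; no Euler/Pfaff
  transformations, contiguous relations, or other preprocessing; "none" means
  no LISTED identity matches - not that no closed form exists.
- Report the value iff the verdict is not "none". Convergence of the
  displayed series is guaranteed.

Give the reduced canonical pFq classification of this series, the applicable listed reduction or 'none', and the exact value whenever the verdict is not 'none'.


The series (x = \frac{1}{2}) is 2F1: upper {\frac{4}{5}, \frac{5}{4}}, lower {\frac{61}{40}}, prefactor \frac{1}{2}. Verdict: none here - no I1-I6 shape fits x = \frac{1}{2} with lower {\frac{61}{40}}.

Key observation: t_0 being \frac{1}{2}, factor the ratio over Q (prefactor 1/2): negated roots = parameters.
Step ratio: r(k) = \frac{1}{2} * (k+\frac{4}{5}) (k+\frac{5}{4}) / [(k+\frac{61}{40}) (k+1)] ; factor over Q: parameters, x = \frac{1}{2}, and C = \frac{1}{2}.


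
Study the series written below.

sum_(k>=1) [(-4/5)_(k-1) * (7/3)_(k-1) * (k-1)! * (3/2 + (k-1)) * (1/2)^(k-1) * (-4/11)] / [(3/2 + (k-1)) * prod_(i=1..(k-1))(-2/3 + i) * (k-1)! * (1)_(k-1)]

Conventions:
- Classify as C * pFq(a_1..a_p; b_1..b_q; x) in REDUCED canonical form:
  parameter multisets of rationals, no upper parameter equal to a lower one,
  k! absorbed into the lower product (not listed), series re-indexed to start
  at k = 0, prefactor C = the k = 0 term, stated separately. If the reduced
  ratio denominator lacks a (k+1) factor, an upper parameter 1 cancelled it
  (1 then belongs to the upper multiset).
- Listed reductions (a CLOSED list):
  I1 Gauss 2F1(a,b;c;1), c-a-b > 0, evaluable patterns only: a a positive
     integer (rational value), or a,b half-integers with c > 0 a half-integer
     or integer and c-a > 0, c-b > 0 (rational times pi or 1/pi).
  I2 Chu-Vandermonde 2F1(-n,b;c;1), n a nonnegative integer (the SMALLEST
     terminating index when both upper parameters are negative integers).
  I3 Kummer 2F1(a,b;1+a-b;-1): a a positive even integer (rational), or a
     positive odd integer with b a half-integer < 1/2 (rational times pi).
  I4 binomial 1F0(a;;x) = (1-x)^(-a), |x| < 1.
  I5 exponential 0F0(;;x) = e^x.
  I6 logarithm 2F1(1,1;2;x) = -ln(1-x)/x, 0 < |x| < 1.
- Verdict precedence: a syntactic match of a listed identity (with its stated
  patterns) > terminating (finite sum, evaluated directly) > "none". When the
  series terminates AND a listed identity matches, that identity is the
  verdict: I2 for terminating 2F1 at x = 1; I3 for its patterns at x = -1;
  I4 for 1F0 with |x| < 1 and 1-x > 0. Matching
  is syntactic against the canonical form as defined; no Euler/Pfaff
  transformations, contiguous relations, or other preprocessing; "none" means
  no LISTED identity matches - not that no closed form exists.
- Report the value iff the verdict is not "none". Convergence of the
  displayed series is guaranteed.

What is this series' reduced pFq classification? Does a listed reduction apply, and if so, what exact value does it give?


Classification (C = -4/11): 2F1 with upper {-4/5, 7/3}, lower {1/3}, argument x = 1/2. Verdict: none - this 2F1 at x = 1/2 matches no listed pattern, and upper {-4/5, 7/3} holds no stopper.

Key observation: x = (1/2) and the parameter 1 appears in both the upper and lower lists and cancels (alongside the other common factor).
Ratio: r(k) = (1/2) * (k-4/5) (k+7/3) / [(k+1/3) (k+1)] - rational in k, leading ratio (1/2); with t_0 = -4/11, classification follows.
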